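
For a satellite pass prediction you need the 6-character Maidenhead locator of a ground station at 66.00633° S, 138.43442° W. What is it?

CC03sx

Add 180° to longitude and 90° to latitude: 41.5656, 23.9937.
Field (20°×10°, letters A–R): lon ⌊41.5656/20⌋ = 2 → C; lat ⌊23.9937/10⌋ = 2 → C.
Square (2°×1°, digits 0–9): lon ⌊1.5656/2⌋ = 0; lat ⌊3.9937/1⌋ = 3.
Subsquare (5′×2.5′, letters a–x): lon ⌊1.5656/0.0833333⌋ = 18 → s; lat ⌊0.9937/0.0416667⌋ = 23 → x.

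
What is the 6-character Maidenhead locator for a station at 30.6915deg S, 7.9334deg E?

JF39xh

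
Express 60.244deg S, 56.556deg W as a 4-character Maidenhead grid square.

GC19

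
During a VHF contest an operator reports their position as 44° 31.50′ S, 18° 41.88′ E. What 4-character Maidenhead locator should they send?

Shift to the Maidenhead origin (180°W, 90°S): lon 198.70, lat 45.48.
Field: lon ⌊198.70/20⌋ = 9 → J; lat ⌊45.48/10⌋ = 4 → E.
Square: lon ⌊18.70/2⌋ = 9; lat ⌊5.48/1⌋ = 5.

JE95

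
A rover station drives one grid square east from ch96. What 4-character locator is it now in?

DH06

Longitude square 9; +1 → 10, wraps to 0, carry into field.
Longitude field C = 2; +1 → 3 = D.
The latitude characters are unchanged.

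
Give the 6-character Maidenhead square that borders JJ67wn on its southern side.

Latitude subsquare n = 13; −1 → 12 = m.
The longitude characters are unchanged.

JJ67wm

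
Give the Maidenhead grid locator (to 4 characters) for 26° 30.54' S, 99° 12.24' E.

Offset from 180°W / 90°S: lon 279.20°, lat 63.49°.
Field: lon ⌊279.20/20⌋ = 13 → N; lat ⌊63.49/10⌋ = 6 → G.
Square: lon ⌊19.20/2⌋ = 9; lat ⌊3.49/1⌋ = 3.

NG93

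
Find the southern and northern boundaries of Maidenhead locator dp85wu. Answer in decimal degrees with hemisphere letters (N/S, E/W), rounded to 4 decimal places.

Field D=3, P=15: +3·20° lon, +15·10° lat → SW at lon -120°, lat 60°.
Square 8, 5: +8·2° lon, +5·1° lat → SW at lon -104°, lat 65°.
Subsquare w=22, u=20: +22·0.0833333° lon, +20·0.0416667° lat → SW at lon -102.167°, lat 65.8333°.
Cell spans 0.0833333° lon × 0.0416667° lat.
south 65.8333° N, north 65.8750° N.

65.8333° N, 65.8750° N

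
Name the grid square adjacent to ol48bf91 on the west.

Longitude extended square 9; −1 → 8.
The latitude characters are unchanged.

OL48bf81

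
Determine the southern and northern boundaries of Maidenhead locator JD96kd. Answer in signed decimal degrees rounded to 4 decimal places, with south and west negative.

-53.8750, -53.8333

Field J=9, D=3: +9·20° lon, +3·10° lat → SW at lon 0°, lat -60°.
Square 9, 6: +9·2° lon, +6·1° lat → SW at lon 18°, lat -54°.
Subsquare k=10, d=3: +10·0.0833333° lon, +3·0.0416667° lat → SW at lon 18.8333°, lat -53.875°.
Cell spans 0.0833333° lon × 0.0416667° lat.
south -53.8750, north -53.8333.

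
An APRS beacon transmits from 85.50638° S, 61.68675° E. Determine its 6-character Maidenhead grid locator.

Add 180° to longitude and 90° to latitude: 241.6868, 4.4936.
Field (20°×10°, letters A–R): 241.6868/20 → 12 → M, 4.4936/10 → 0 → A; chars MA.
Square (2°×1°, digits 0–9): 1.6868/2 → 0, 4.4936/1 → 4; chars 04.
Subsquare (5′×2.5′, letters a–x): 1.6868/0.0833333 → 20 → u, 0.4936/0.0416667 → 11 → l; chars ul.

MA04ul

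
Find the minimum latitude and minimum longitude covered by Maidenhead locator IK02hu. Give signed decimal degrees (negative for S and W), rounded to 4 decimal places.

Field I=8, K=10: +8·20° lon, +10·10° lat → SW at lon -20°, lat 10°.
Square 0, 2: +0·2° lon, +2·1° lat → SW at lon -20°, lat 12°.
Subsquare h=7, u=20: +7·0.0833333° lon, +20·0.0416667° lat → SW at lon -19.4167°, lat 12.8333°.
latitude 12.8333, longitude -19.4167.

12.8333, -19.4167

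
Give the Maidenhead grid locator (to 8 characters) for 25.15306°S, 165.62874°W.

Shift to the Maidenhead origin (180°W, 90°S): lon 14.37126, lat 64.84694.
Field: 14.37126/20 → 0 → A, 64.84694/10 → 6 → G; chars AG.
Square: 14.37126/2 → 7, 4.84694/1 → 4; chars 74.
Subsquare: 0.37126/0.0833333 → 4 → e, 0.84694/0.0416667 → 20 → u; chars eu.
Extended square: 0.03793/0.00833333 → 4, 0.01361/0.00416667 → 3; chars 43.

AG74eu43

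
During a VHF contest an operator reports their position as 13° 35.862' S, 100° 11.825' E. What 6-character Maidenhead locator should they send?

OH06cj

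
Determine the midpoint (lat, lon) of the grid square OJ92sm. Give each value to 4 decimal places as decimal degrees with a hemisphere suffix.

2.5208° N, 119.5417° E

Field O=14, J=9: +14·20° lon, +9·10° lat → SW at lon 100°, lat 0°.
Square 9, 2: +9·2° lon, +2·1° lat → SW at lon 118°, lat 2°.
Subsquare s=18, m=12: +18·0.0833333° lon, +12·0.0416667° lat → SW at lon 119.5°, lat 2.5°.
Cell spans 0.0833333° lon × 0.0416667° lat. Centre is SW corner plus half of each.
latitude 2.5208° N, longitude 119.5417° E.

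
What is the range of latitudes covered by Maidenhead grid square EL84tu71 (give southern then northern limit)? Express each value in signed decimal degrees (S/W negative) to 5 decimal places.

24.83750, 24.84167

Field E=4, L=11: +4·20° lon, +11·10° lat → SW at lon -100°, lat 20°.
Square 8, 4: +8·2° lon, +4·1° lat → SW at lon -84°, lat 24°.
Subsquare t=19, u=20: +19·0.0833333° lon, +20·0.0416667° lat → SW at lon -82.4167°, lat 24.8333°.
Extended square 7, 1: +7·0.00833333° lon, +1·0.00416667° lat → SW at lon -82.3583°, lat 24.8375°.
Cell spans 0.00833333° lon × 0.00416667° lat.
south 24.83750, north 24.84167.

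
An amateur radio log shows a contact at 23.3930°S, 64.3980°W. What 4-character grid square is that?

Add 180° to longitude and 90° to latitude: 115.60, 66.61.
Field (20°×10°, letters A–R): 115.60/20 → 5 → F, 66.61/10 → 6 → G; chars FG.
Square (2°×1°, digits 0–9): 15.60/2 → 7, 6.61/1 → 6; chars 76.

FG76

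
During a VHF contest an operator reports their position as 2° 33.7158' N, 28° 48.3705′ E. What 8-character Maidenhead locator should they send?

KJ42jn64

Offset from 180°W / 90°S: lon 208.80617°, lat 92.56193°.
Field: lon ⌊208.80617/20⌋ = 10 → K; lat ⌊92.56193/10⌋ = 9 → J.
Square: lon ⌊8.80617/2⌋ = 4; lat ⌊2.56193/1⌋ = 2.
Subsquare: lon ⌊0.80617/0.0833333⌋ = 9 → j; lat ⌊0.56193/0.0416667⌋ = 13 → n.
Extended square: lon ⌊0.05617/0.00833333⌋ = 6; lat ⌊0.02026/0.00416667⌋ = 4.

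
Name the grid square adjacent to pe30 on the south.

PD39

Latitude square 0; −1 → -1, wraps to 9, carry into field.
Latitude field E = 4; −1 → 3 = D.
The longitude characters are unchanged.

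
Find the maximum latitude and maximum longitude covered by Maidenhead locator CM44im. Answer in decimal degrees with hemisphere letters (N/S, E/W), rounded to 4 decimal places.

Field C=2, M=12: +2·20° lon, +12·10° lat → SW at lon -140°, lat 30°.
Square 4, 4: +4·2° lon, +4·1° lat → SW at lon -132°, lat 34°.
Subsquare i=8, m=12: +8·0.0833333° lon, +12·0.0416667° lat → SW at lon -131.333°, lat 34.5°.
Cell spans 0.0833333° lon × 0.0416667° lat. NE corner is SW corner plus one full cell.
latitude 34.5417° N, longitude 131.2500° W.

34.5417° N, 131.2500° W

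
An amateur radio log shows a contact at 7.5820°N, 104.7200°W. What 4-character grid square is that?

Add 180° to longitude and 90° to latitude: 75.28, 97.58.
Field: 75.28/20 → 3 → D, 97.58/10 → 9 → J; chars DJ.
Square: 15.28/2 → 7, 7.58/1 → 7; chars 77.

DJ77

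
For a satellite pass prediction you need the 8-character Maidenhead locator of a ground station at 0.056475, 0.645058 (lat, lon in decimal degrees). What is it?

JJ00hb73

Add 180° to longitude and 90° to latitude: 180.64506, 90.05648.
Field: lon ⌊180.64506/20⌋ = 9 → J; lat ⌊90.05648/10⌋ = 9 → J.
Square: lon ⌊0.64506/2⌋ = 0; lat ⌊0.05648/1⌋ = 0.
Subsquare: lon ⌊0.64506/0.0833333⌋ = 7 → h; lat ⌊0.05648/0.0416667⌋ = 1 → b.
Extended square: lon ⌊0.06172/0.00833333⌋ = 7; lat ⌊0.01481/0.00416667⌋ = 3.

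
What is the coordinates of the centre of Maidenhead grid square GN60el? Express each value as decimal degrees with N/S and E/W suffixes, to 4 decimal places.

Field G=6, N=13: +6·20° lon, +13·10° lat → SW at lon -60°, lat 40°.
Square 6, 0: +6·2° lon, +0·1° lat → SW at lon -48°, lat 40°.
Subsquare e=4, l=11: +4·0.0833333° lon, +11·0.0416667° lat → SW at lon -47.6667°, lat 40.4583°.
Cell spans 0.0833333° lon × 0.0416667° lat. Centre is SW corner plus half of each.
latitude 40.4792° N, longitude 47.6250° W.

40.4792° N, 47.6250° W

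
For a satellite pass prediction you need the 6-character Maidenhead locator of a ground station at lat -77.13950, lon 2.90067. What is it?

JB12ku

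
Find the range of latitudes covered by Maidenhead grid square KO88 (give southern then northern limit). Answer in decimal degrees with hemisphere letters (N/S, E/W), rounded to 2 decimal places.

Field K=10, O=14: +10·20° lon, +14·10° lat → SW at lon 20°, lat 50°.
Square 8, 8: +8·2° lon, +8·1° lat → SW at lon 36°, lat 58°.
Cell spans 2° lon × 1° lat.
south 58.00° N, north 59.00° N.

58.00° N, 59.00° N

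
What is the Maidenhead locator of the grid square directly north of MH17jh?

Latitude subsquare h = 7; +1 → 8 = i.
The longitude characters are unchanged.

MH17ji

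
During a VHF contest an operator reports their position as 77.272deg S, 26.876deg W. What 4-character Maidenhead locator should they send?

HB62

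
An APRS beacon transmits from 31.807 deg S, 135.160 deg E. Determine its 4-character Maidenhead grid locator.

Offset from 180°W / 90°S: lon 315.16°, lat 58.19°.
Field: lon ⌊315.16/20⌋ = 15 → P; lat ⌊58.19/10⌋ = 5 → F.
Square: lon ⌊15.16/2⌋ = 7; lat ⌊8.19/1⌋ = 8.

PF78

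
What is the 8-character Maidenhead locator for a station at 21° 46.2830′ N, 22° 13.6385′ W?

HL81vs25

Shift to the Maidenhead origin (180°W, 90°S): lon 157.77269, lat 111.77138.
Field: lon ⌊157.77269/20⌋ = 7 → H; lat ⌊111.77138/10⌋ = 11 → L.
Square: lon ⌊17.77269/2⌋ = 8; lat ⌊1.77138/1⌋ = 1.
Subsquare: lon ⌊1.77269/0.0833333⌋ = 21 → v; lat ⌊0.77138/0.0416667⌋ = 18 → s.
Extended square: lon ⌊0.02269/0.00833333⌋ = 2; lat ⌊0.02138/0.00416667⌋ = 5.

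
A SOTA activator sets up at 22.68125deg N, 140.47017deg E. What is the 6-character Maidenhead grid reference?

QL02fq

Shift to the Maidenhead origin (180°W, 90°S): lon 320.4702, lat 112.6813.
Field: 320.4702/20 → 16 → Q, 112.6813/10 → 11 → L; chars QL.
Square: 0.4702/2 → 0, 2.6813/1 → 2; chars 02.
Subsquare: 0.4702/0.0833333 → 5 → f, 0.6813/0.0416667 → 16 → q; chars fq.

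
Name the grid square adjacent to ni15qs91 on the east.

NI15rs01

Longitude extended square 9; +1 → 10, wraps to 0, carry into subsquare.
Longitude subsquare q = 16; +1 → 17 = r.
The latitude characters are unchanged.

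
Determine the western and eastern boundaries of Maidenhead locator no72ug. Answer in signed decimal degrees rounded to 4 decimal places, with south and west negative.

95.6667, 95.7500

Field N=13, O=14: +13·20° lon, +14·10° lat → SW at lon 80°, lat 50°.
Square 7, 2: +7·2° lon, +2·1° lat → SW at lon 94°, lat 52°.
Subsquare u=20, g=6: +20·0.0833333° lon, +6·0.0416667° lat → SW at lon 95.6667°, lat 52.25°.
Cell spans 0.0833333° lon × 0.0416667° lat.
west 95.6667, east 95.7500.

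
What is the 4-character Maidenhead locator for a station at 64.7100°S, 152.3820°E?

QC65

Add 180° to longitude and 90° to latitude: 332.38, 25.29.
Field (20°×10°, letters A–R): lon ⌊332.38/20⌋ = 16 → Q; lat ⌊25.29/10⌋ = 2 → C.
Square (2°×1°, digits 0–9): lon ⌊12.38/2⌋ = 6; lat ⌊5.29/1⌋ = 5.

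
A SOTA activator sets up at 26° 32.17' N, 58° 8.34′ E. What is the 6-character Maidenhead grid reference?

LL96bm

Add 180° to longitude and 90° to latitude: 238.1390, 116.5362.
Field (20°×10°, letters A–R): lon ⌊238.1390/20⌋ = 11 → L; lat ⌊116.5362/10⌋ = 11 → L.
Square (2°×1°, digits 0–9): lon ⌊18.1390/2⌋ = 9; lat ⌊6.5362/1⌋ = 6.
Subsquare (5′×2.5′, letters a–x): lon ⌊0.1390/0.0833333⌋ = 1 → b; lat ⌊0.5362/0.0416667⌋ = 12 → m.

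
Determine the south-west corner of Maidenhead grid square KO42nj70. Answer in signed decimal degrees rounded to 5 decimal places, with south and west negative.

Field K=10, O=14: +10·20° lon, +14·10° lat → SW at lon 20°, lat 50°.
Square 4, 2: +4·2° lon, +2·1° lat → SW at lon 28°, lat 52°.
Subsquare n=13, j=9: +13·0.0833333° lon, +9·0.0416667° lat → SW at lon 29.0833°, lat 52.375°.
Extended square 7, 0: +7·0.00833333° lon, +0·0.00416667° lat → SW at lon 29.1417°, lat 52.375°.
latitude 52.37500, longitude 29.14167.

52.37500, 29.14167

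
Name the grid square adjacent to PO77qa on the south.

Latitude subsquare a = 0; −1 → -1, wraps to 23 = x, carry into square.
Latitude square 7; −1 → 6.
The longitude characters are unchanged.

PO76qx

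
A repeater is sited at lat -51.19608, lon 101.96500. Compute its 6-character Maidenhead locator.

OD08xt

Offset from 180°W / 90°S: lon 281.9650°, lat 38.8039°.
Field: lon ⌊281.9650/20⌋ = 14 → O; lat ⌊38.8039/10⌋ = 3 → D.
Square: lon ⌊1.9650/2⌋ = 0; lat ⌊8.8039/1⌋ = 8.
Subsquare: lon ⌊1.9650/0.0833333⌋ = 23 → x; lat ⌊0.8039/0.0416667⌋ = 19 → t.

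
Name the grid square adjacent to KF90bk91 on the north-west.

Longitude extended square 9; −1 → 8.
Latitude extended square 1; +1 → 2.

KF90bk82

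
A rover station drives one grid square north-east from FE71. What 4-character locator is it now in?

FE82

Longitude square 7; +1 → 8.
Latitude square 1; +1 → 2.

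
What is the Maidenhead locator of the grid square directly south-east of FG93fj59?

FG93fj68

Longitude extended square 5; +1 → 6.
Latitude extended square 9; −1 → 8.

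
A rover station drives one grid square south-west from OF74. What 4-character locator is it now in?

Longitude square 7; −1 → 6.
Latitude square 4; −1 → 3.

OF63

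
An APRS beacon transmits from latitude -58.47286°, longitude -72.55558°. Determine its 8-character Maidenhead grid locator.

FD31rm36

Add 180° to longitude and 90° to latitude: 107.44442, 31.52714.
Field: lon ⌊107.44442/20⌋ = 5 → F; lat ⌊31.52714/10⌋ = 3 → D.
Square: lon ⌊7.44442/2⌋ = 3; lat ⌊1.52714/1⌋ = 1.
Subsquare: lon ⌊1.44442/0.0833333⌋ = 17 → r; lat ⌊0.52714/0.0416667⌋ = 12 → m.
Extended square: lon ⌊0.02775/0.00833333⌋ = 3; lat ⌊0.02714/0.00416667⌋ = 6.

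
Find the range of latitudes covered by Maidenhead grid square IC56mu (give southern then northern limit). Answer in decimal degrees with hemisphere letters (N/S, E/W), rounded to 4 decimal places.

Field I=8, C=2: +8·20° lon, +2·10° lat → SW at lon -20°, lat -70°.
Square 5, 6: +5·2° lon, +6·1° lat → SW at lon -10°, lat -64°.
Subsquare m=12, u=20: +12·0.0833333° lon, +20·0.0416667° lat → SW at lon -9°, lat -63.1667°.
Cell spans 0.0833333° lon × 0.0416667° lat.
south 63.1667° S, north 63.1250° S.

63.1667° S, 63.1250° S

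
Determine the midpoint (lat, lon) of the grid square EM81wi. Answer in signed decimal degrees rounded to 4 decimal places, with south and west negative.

31.3542, -82.1250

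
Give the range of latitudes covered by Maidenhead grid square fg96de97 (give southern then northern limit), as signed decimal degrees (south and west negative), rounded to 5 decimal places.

Field F=5, G=6: +5·20° lon, +6·10° lat → SW at lon -80°, lat -30°.
Square 9, 6: +9·2° lon, +6·1° lat → SW at lon -62°, lat -24°.
Subsquare d=3, e=4: +3·0.0833333° lon, +4·0.0416667° lat → SW at lon -61.75°, lat -23.8333°.
Extended square 9, 7: +9·0.00833333° lon, +7·0.00416667° lat → SW at lon -61.675°, lat -23.8042°.
Cell spans 0.00833333° lon × 0.00416667° lat.
south -23.80417, north -23.80000.

-23.80417, -23.80000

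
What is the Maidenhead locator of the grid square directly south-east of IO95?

Longitude square 9; +1 → 10, wraps to 0, carry into field.
Longitude field I = 8; +1 → 9 = J.
Latitude square 5; −1 → 4.

JO04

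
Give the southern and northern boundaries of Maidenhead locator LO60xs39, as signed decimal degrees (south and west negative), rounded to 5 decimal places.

Field L=11, O=14: +11·20° lon, +14·10° lat → SW at lon 40°, lat 50°.
Square 6, 0: +6·2° lon, +0·1° lat → SW at lon 52°, lat 50°.
Subsquare x=23, s=18: +23·0.0833333° lon, +18·0.0416667° lat → SW at lon 53.9167°, lat 50.75°.
Extended square 3, 9: +3·0.00833333° lon, +9·0.00416667° lat → SW at lon 53.9417°, lat 50.7875°.
Cell spans 0.00833333° lon × 0.00416667° lat.
south 50.78750, north 50.79167.

50.78750, 50.79167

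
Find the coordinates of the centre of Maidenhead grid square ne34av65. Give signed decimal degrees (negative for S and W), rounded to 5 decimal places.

-45.10208, 86.05417

Field N=13, E=4: +13·20° lon, +4·10° lat → SW at lon 80°, lat -50°.
Square 3, 4: +3·2° lon, +4·1° lat → SW at lon 86°, lat -46°.
Subsquare a=0, v=21: +0·0.0833333° lon, +21·0.0416667° lat → SW at lon 86°, lat -45.125°.
Extended square 6, 5: +6·0.00833333° lon, +5·0.00416667° lat → SW at lon 86.05°, lat -45.1042°.
Cell spans 0.00833333° lon × 0.00416667° lat. Centre is SW corner plus half of each.
latitude -45.10208, longitude 86.05417.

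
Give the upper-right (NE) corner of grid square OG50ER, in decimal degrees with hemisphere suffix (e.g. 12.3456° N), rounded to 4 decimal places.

29.2500° S, 110.4167° E

Field O=14, G=6: +14·20° lon, +6·10° lat → SW at lon 100°, lat -30°.
Square 5, 0: +5·2° lon, +0·1° lat → SW at lon 110°, lat -30°.
Subsquare e=4, r=17: +4·0.0833333° lon, +17·0.0416667° lat → SW at lon 110.333°, lat -29.2917°.
Cell spans 0.0833333° lon × 0.0416667° lat. NE corner is SW corner plus one full cell.
latitude 29.2500° S, longitude 110.4167° E.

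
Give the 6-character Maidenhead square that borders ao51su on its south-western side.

Longitude subsquare s = 18; −1 → 17 = r.
Latitude subsquare u = 20; −1 → 19 = t.

AO51rt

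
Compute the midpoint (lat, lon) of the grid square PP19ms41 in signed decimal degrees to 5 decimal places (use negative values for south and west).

Field P=15, P=15: +15·20° lon, +15·10° lat → SW at lon 120°, lat 60°.
Square 1, 9: +1·2° lon, +9·1° lat → SW at lon 122°, lat 69°.
Subsquare m=12, s=18: +12·0.0833333° lon, +18·0.0416667° lat → SW at lon 123°, lat 69.75°.
Extended square 4, 1: +4·0.00833333° lon, +1·0.00416667° lat → SW at lon 123.033°, lat 69.7542°.
Cell spans 0.00833333° lon × 0.00416667° lat. Centre is SW corner plus half of each.
latitude 69.75625, longitude 123.03750.

69.75625, 123.03750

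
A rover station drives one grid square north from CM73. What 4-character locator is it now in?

Latitude square 3; +1 → 4.
The longitude characters are unchanged.

CM74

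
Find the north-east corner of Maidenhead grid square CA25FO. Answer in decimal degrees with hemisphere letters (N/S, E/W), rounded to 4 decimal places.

84.3750° S, 135.5000° W

Field C=2, A=0: +2·20° lon, +0·10° lat → SW at lon -140°, lat -90°.
Square 2, 5: +2·2° lon, +5·1° lat → SW at lon -136°, lat -85°.
Subsquare f=5, o=14: +5·0.0833333° lon, +14·0.0416667° lat → SW at lon -135.583°, lat -84.4167°.
Cell spans 0.0833333° lon × 0.0416667° lat. NE corner is SW corner plus one full cell.
latitude 84.3750° S, longitude 135.5000° W.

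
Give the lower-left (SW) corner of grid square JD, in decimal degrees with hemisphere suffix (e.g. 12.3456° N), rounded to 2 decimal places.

Field J=9, D=3: +9·20° lon, +3·10° lat → SW at lon 0°, lat -60°.
latitude 60.00° S, longitude 0.00° E.

60.00° S, 0.00° E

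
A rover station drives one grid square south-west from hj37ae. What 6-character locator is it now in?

HJ27xd

Longitude subsquare a = 0; −1 → -1, wraps to 23 = x, carry into square.
Longitude square 3; −1 → 2.
Latitude subsquare e = 4; −1 → 3 = d.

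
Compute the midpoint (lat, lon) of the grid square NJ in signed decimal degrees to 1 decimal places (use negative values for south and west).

Field N=13, J=9: +13·20° lon, +9·10° lat → SW at lon 80°, lat 0°.
Cell spans 20° lon × 10° lat. Centre is SW corner plus half of each.
latitude 5.0, longitude 90.0.

5.0, 90.0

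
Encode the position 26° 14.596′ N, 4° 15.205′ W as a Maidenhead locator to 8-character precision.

IL76uf98

Shift to the Maidenhead origin (180°W, 90°S): lon 175.74658, lat 116.24327.
Field: 175.74658/20 → 8 → I, 116.24327/10 → 11 → L; chars IL.
Square: 15.74658/2 → 7, 6.24327/1 → 6; chars 76.
Subsquare: 1.74658/0.0833333 → 20 → u, 0.24327/0.0416667 → 5 → f; chars uf.
Extended square: 0.07992/0.00833333 → 9, 0.03493/0.00416667 → 8; chars 98.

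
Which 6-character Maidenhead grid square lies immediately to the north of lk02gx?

LK03ga

Latitude subsquare x = 23; +1 → 24, wraps to 0 = a, carry into square.
Latitude square 2; +1 → 3.
The longitude characters are unchanged.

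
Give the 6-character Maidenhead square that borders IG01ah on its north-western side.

HG91xi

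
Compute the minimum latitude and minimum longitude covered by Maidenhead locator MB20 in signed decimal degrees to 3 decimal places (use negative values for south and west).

Field M=12, B=1: +12·20° lon, +1·10° lat → SW at lon 60°, lat -80°.
Square 2, 0: +2·2° lon, +0·1° lat → SW at lon 64°, lat -80°.
latitude -80.000, longitude 64.000.

-80.000, 64.000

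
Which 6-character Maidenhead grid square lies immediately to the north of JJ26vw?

Latitude subsquare w = 22; +1 → 23 = x.
The longitude characters are unchanged.

JJ26vx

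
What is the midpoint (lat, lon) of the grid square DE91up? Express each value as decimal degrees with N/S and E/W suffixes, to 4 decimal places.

48.3542° S, 100.2917° W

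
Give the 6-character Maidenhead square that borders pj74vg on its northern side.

PJ74vh

Latitude subsquare g = 6; +1 → 7 = h.
The longitude characters are unchanged.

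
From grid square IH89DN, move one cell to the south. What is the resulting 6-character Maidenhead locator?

Latitude subsquare n = 13; −1 → 12 = m.
The longitude characters are unchanged.

IH89dm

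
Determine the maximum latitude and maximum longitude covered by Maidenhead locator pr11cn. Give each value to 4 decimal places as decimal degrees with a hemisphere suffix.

81.5833° N, 122.2500° E

Field P=15, R=17: +15·20° lon, +17·10° lat → SW at lon 120°, lat 80°.
Square 1, 1: +1·2° lon, +1·1° lat → SW at lon 122°, lat 81°.
Subsquare c=2, n=13: +2·0.0833333° lon, +13·0.0416667° lat → SW at lon 122.167°, lat 81.5417°.
Cell spans 0.0833333° lon × 0.0416667° lat. NE corner is SW corner plus one full cell.
latitude 81.5833° N, longitude 122.2500° E.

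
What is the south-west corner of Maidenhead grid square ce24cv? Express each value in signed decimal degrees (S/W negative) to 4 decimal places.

Field C=2, E=4: +2·20° lon, +4·10° lat → SW at lon -140°, lat -50°.
Square 2, 4: +2·2° lon, +4·1° lat → SW at lon -136°, lat -46°.
Subsquare c=2, v=21: +2·0.0833333° lon, +21·0.0416667° lat → SW at lon -135.833°, lat -45.125°.
latitude -45.1250, longitude -135.8333.

-45.1250, -135.8333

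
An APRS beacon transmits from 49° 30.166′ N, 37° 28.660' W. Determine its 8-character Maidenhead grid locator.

HN19gm20

Shift to the Maidenhead origin (180°W, 90°S): lon 142.52233, lat 139.50277.
Field: lon ⌊142.52233/20⌋ = 7 → H; lat ⌊139.50277/10⌋ = 13 → N.
Square: lon ⌊2.52233/2⌋ = 1; lat ⌊9.50277/1⌋ = 9.
Subsquare: lon ⌊0.52233/0.0833333⌋ = 6 → g; lat ⌊0.50277/0.0416667⌋ = 12 → m.
Extended square: lon ⌊0.02233/0.00833333⌋ = 2; lat ⌊0.00277/0.00416667⌋ = 0.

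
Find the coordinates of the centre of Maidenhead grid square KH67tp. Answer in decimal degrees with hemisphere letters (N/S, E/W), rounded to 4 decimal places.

Field K=10, H=7: +10·20° lon, +7·10° lat → SW at lon 20°, lat -20°.
Square 6, 7: +6·2° lon, +7·1° lat → SW at lon 32°, lat -13°.
Subsquare t=19, p=15: +19·0.0833333° lon, +15·0.0416667° lat → SW at lon 33.5833°, lat -12.375°.
Cell spans 0.0833333° lon × 0.0416667° lat. Centre is SW corner plus half of each.
latitude 12.3542° S, longitude 33.6250° E.

12.3542° S, 33.6250° E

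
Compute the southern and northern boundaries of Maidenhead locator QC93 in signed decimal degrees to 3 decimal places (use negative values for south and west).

-67.000, -66.000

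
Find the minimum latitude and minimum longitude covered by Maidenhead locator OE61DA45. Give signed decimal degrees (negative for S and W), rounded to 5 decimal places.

-48.97917, 112.28333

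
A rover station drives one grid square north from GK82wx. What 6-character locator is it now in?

GK83wa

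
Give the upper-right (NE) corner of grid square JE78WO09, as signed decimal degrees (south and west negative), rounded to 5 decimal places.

-41.37500, 15.84167

Field J=9, E=4: +9·20° lon, +4·10° lat → SW at lon 0°, lat -50°.
Square 7, 8: +7·2° lon, +8·1° lat → SW at lon 14°, lat -42°.
Subsquare w=22, o=14: +22·0.0833333° lon, +14·0.0416667° lat → SW at lon 15.8333°, lat -41.4167°.
Extended square 0, 9: +0·0.00833333° lon, +9·0.00416667° lat → SW at lon 15.8333°, lat -41.3792°.
Cell spans 0.00833333° lon × 0.00416667° lat. NE corner is SW corner plus one full cell.
latitude -41.37500, longitude 15.84167.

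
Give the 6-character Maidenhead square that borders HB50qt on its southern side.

HB50qs

Latitude subsquare t = 19; −1 → 18 = s.
The longitude characters are unchanged.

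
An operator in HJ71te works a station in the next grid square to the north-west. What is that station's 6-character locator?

Longitude subsquare t = 19; −1 → 18 = s.
Latitude subsquare e = 4; +1 → 5 = f.

HJ71sf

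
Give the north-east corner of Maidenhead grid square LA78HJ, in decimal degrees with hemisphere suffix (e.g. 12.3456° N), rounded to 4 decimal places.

81.5833° S, 54.6667° E

Field L=11, A=0: +11·20° lon, +0·10° lat → SW at lon 40°, lat -90°.
Square 7, 8: +7·2° lon, +8·1° lat → SW at lon 54°, lat -82°.
Subsquare h=7, j=9: +7·0.0833333° lon, +9·0.0416667° lat → SW at lon 54.5833°, lat -81.625°.
Cell spans 0.0833333° lon × 0.0416667° lat. NE corner is SW corner plus one full cell.
latitude 81.5833° S, longitude 54.6667° E.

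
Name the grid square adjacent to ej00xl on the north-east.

Longitude subsquare x = 23; +1 → 24, wraps to 0 = a, carry into square.
Longitude square 0; +1 → 1.
Latitude subsquare l = 11; +1 → 12 = m.

EJ10am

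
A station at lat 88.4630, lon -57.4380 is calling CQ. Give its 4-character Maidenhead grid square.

Add 180° to longitude and 90° to latitude: 122.56, 178.46.
Field (20°×10°, letters A–R): 122.56/20 → 6 → G, 178.46/10 → 17 → R; chars GR.
Square (2°×1°, digits 0–9): 2.56/2 → 1, 8.46/1 → 8; chars 18.

GR18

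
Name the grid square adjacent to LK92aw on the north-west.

Longitude subsquare a = 0; −1 → -1, wraps to 23 = x, carry into square.
Longitude square 9; −1 → 8.
Latitude subsquare w = 22; +1 → 23 = x.

LK82xx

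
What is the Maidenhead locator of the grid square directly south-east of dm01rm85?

Longitude extended square 8; +1 → 9.
Latitude extended square 5; −1 → 4.

DM01rm94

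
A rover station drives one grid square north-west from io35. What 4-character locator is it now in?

Longitude square 3; −1 → 2.
Latitude square 5; +1 → 6.

IO26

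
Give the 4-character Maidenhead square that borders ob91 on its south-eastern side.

PB00

Longitude square 9; +1 → 10, wraps to 0, carry into field.
Longitude field O = 14; +1 → 15 = P.
Latitude square 1; −1 → 0.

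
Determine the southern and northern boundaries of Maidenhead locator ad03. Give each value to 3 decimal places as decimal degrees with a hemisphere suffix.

57.000° S, 56.000° S

Field A=0, D=3: +0·20° lon, +3·10° lat → SW at lon -180°, lat -60°.
Square 0, 3: +0·2° lon, +3·1° lat → SW at lon -180°, lat -57°.
Cell spans 2° lon × 1° lat.
south 57.000° S, north 56.000° S.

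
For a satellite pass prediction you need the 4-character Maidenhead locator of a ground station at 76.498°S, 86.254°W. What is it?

EB63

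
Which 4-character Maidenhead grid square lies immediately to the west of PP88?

PP78

Longitude square 8; −1 → 7.
The latitude characters are unchanged.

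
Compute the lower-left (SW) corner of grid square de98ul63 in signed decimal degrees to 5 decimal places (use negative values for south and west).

Field D=3, E=4: +3·20° lon, +4·10° lat → SW at lon -120°, lat -50°.
Square 9, 8: +9·2° lon, +8·1° lat → SW at lon -102°, lat -42°.
Subsquare u=20, l=11: +20·0.0833333° lon, +11·0.0416667° lat → SW at lon -100.333°, lat -41.5417°.
Extended square 6, 3: +6·0.00833333° lon, +3·0.00416667° lat → SW at lon -100.283°, lat -41.5292°.
latitude -41.52917, longitude -100.28333.

-41.52917, -100.28333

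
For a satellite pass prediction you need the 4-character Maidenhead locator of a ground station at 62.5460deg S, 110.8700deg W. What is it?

DC47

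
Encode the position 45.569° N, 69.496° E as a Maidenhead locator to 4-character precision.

MN45

Shift to the Maidenhead origin (180°W, 90°S): lon 249.50, lat 135.57.
Field: 249.50/20 → 12 → M, 135.57/10 → 13 → N; chars MN.
Square: 9.50/2 → 4, 5.57/1 → 5; chars 45.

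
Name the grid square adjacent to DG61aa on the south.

Latitude subsquare a = 0; −1 → -1, wraps to 23 = x, carry into square.
Latitude square 1; −1 → 0.
The longitude characters are unchanged.

DG60ax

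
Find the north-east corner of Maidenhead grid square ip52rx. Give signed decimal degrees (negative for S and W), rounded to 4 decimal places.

63.0000, -8.5000

Field I=8, P=15: +8·20° lon, +15·10° lat → SW at lon -20°, lat 60°.
Square 5, 2: +5·2° lon, +2·1° lat → SW at lon -10°, lat 62°.
Subsquare r=17, x=23: +17·0.0833333° lon, +23·0.0416667° lat → SW at lon -8.58333°, lat 62.9583°.
Cell spans 0.0833333° lon × 0.0416667° lat. NE corner is SW corner plus one full cell.
latitude 63.0000, longitude -8.5000.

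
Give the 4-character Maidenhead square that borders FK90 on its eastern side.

Longitude square 9; +1 → 10, wraps to 0, carry into field.
Longitude field F = 5; +1 → 6 = G.
The latitude characters are unchanged.

GK00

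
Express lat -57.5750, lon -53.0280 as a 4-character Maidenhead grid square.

GD32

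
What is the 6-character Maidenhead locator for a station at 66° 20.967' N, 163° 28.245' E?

RP16ri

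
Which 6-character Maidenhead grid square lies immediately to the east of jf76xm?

JF86am

Longitude subsquare x = 23; +1 → 24, wraps to 0 = a, carry into square.
Longitude square 7; +1 → 8.
The latitude characters are unchanged.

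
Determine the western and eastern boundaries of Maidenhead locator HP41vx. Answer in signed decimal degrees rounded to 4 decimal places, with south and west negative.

-30.2500, -30.1667

Field H=7, P=15: +7·20° lon, +15·10° lat → SW at lon -40°, lat 60°.
Square 4, 1: +4·2° lon, +1·1° lat → SW at lon -32°, lat 61°.
Subsquare v=21, x=23: +21·0.0833333° lon, +23·0.0416667° lat → SW at lon -30.25°, lat 61.9583°.
Cell spans 0.0833333° lon × 0.0416667° lat.
west -30.2500, east -30.1667.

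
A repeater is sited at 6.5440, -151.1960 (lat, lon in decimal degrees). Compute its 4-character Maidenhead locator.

BJ46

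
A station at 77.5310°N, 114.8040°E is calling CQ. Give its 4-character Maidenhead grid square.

OQ77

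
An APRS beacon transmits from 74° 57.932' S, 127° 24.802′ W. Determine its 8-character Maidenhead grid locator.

CB65ha08

Shift to the Maidenhead origin (180°W, 90°S): lon 52.58663, lat 15.03447.
Field (20°×10°, letters A–R): 52.58663/20 → 2 → C, 15.03447/10 → 1 → B; chars CB.
Square (2°×1°, digits 0–9): 12.58663/2 → 6, 5.03447/1 → 5; chars 65.
Subsquare (5′×2.5′, letters a–x): 0.58663/0.0833333 → 7 → h, 0.03447/0.0416667 → 0 → a; chars ha.
Extended square (30″×15″, digits 0–9): 0.00330/0.00833333 → 0, 0.03447/0.00416667 → 8; chars 08.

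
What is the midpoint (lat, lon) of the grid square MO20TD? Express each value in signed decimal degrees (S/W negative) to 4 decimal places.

50.1458, 65.6250

Field M=12, O=14: +12·20° lon, +14·10° lat → SW at lon 60°, lat 50°.
Square 2, 0: +2·2° lon, +0·1° lat → SW at lon 64°, lat 50°.
Subsquare t=19, d=3: +19·0.0833333° lon, +3·0.0416667° lat → SW at lon 65.5833°, lat 50.125°.
Cell spans 0.0833333° lon × 0.0416667° lat. Centre is SW corner plus half of each.
latitude 50.1458, longitude 65.6250.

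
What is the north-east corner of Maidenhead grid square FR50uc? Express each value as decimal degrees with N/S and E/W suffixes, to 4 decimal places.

80.1250° N, 68.2500° W

Field F=5, R=17: +5·20° lon, +17·10° lat → SW at lon -80°, lat 80°.
Square 5, 0: +5·2° lon, +0·1° lat → SW at lon -70°, lat 80°.
Subsquare u=20, c=2: +20·0.0833333° lon, +2·0.0416667° lat → SW at lon -68.3333°, lat 80.0833°.
Cell spans 0.0833333° lon × 0.0416667° lat. NE corner is SW corner plus one full cell.
latitude 80.1250° N, longitude 68.2500° W.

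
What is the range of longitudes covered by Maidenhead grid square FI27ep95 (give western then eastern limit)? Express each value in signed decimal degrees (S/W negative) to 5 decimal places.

Field F=5, I=8: +5·20° lon, +8·10° lat → SW at lon -80°, lat -10°.
Square 2, 7: +2·2° lon, +7·1° lat → SW at lon -76°, lat -3°.
Subsquare e=4, p=15: +4·0.0833333° lon, +15·0.0416667° lat → SW at lon -75.6667°, lat -2.375°.
Extended square 9, 5: +9·0.00833333° lon, +5·0.00416667° lat → SW at lon -75.5917°, lat -2.35417°.
Cell spans 0.00833333° lon × 0.00416667° lat.
west -75.59167, east -75.58333.

-75.59167, -75.58333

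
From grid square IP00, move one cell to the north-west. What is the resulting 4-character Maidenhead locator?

HP91

Longitude square 0; −1 → -1, wraps to 9, carry into field.
Longitude field I = 8; −1 → 7 = H.
Latitude square 0; +1 → 1.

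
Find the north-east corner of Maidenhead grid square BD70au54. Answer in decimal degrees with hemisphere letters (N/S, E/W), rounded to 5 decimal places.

Field B=1, D=3: +1·20° lon, +3·10° lat → SW at lon -160°, lat -60°.
Square 7, 0: +7·2° lon, +0·1° lat → SW at lon -146°, lat -60°.
Subsquare a=0, u=20: +0·0.0833333° lon, +20·0.0416667° lat → SW at lon -146°, lat -59.1667°.
Extended square 5, 4: +5·0.00833333° lon, +4·0.00416667° lat → SW at lon -145.958°, lat -59.15°.
Cell spans 0.00833333° lon × 0.00416667° lat. NE corner is SW corner plus one full cell.
latitude 59.14583° S, longitude 145.95000° W.

59.14583° S, 145.95000° W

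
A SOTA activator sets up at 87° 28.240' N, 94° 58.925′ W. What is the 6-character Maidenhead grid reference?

ER27ml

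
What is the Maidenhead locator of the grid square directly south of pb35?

PB34

Latitude square 5; −1 → 4.
The longitude characters are unchanged.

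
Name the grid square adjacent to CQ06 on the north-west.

BQ97

Longitude square 0; −1 → -1, wraps to 9, carry into field.
Longitude field C = 2; −1 → 1 = B.
Latitude square 6; +1 → 7.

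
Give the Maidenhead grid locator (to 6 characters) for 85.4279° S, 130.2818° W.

Add 180° to longitude and 90° to latitude: 49.7182, 4.5721.
Field (20°×10°, letters A–R): lon ⌊49.7182/20⌋ = 2 → C; lat ⌊4.5721/10⌋ = 0 → A.
Square (2°×1°, digits 0–9): lon ⌊9.7182/2⌋ = 4; lat ⌊4.5721/1⌋ = 4.
Subsquare (5′×2.5′, letters a–x): lon ⌊1.7182/0.0833333⌋ = 20 → u; lat ⌊0.5721/0.0416667⌋ = 13 → n.

CA44un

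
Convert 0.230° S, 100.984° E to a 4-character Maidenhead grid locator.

Add 180° to longitude and 90° to latitude: 280.98, 89.77.
Field: 280.98/20 → 14 → O, 89.77/10 → 8 → I; chars OI.
Square: 0.98/2 → 0, 9.77/1 → 9; chars 09.

OI09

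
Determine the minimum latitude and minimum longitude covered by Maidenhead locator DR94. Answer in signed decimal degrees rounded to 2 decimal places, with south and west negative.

84.00, -102.00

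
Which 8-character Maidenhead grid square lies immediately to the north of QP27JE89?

QP27jf80

Latitude extended square 9; +1 → 10, wraps to 0, carry into subsquare.
Latitude subsquare e = 4; +1 → 5 = f.
The longitude characters are unchanged.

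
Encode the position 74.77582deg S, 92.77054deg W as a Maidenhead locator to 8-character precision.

EB35of73

Shift to the Maidenhead origin (180°W, 90°S): lon 87.22946, lat 15.22418.
Field: 87.22946/20 → 4 → E, 15.22418/10 → 1 → B; chars EB.
Square: 7.22946/2 → 3, 5.22418/1 → 5; chars 35.
Subsquare: 1.22946/0.0833333 → 14 → o, 0.22418/0.0416667 → 5 → f; chars of.
Extended square: 0.06279/0.00833333 → 7, 0.01585/0.00416667 → 3; chars 73.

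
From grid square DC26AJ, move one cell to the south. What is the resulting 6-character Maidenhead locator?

DC26ai

Latitude subsquare j = 9; −1 → 8 = i.
The longitude characters are unchanged.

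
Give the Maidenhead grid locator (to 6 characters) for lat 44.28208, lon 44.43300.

Add 180° to longitude and 90° to latitude: 224.4330, 134.2821.
Field: 224.4330/20 → 11 → L, 134.2821/10 → 13 → N; chars LN.
Square: 4.4330/2 → 2, 4.2821/1 → 4; chars 24.
Subsquare: 0.4330/0.0833333 → 5 → f, 0.2821/0.0416667 → 6 → g; chars fg.

LN24fg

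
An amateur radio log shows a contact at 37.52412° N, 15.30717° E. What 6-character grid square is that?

JM77pm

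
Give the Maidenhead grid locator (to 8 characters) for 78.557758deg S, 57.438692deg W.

GB11gk76

Add 180° to longitude and 90° to latitude: 122.56131, 11.44224.
Field (20°×10°, letters A–R): lon ⌊122.56131/20⌋ = 6 → G; lat ⌊11.44224/10⌋ = 1 → B.
Square (2°×1°, digits 0–9): lon ⌊2.56131/2⌋ = 1; lat ⌊1.44224/1⌋ = 1.
Subsquare (5′×2.5′, letters a–x): lon ⌊0.56131/0.0833333⌋ = 6 → g; lat ⌊0.44224/0.0416667⌋ = 10 → k.
Extended square (30″×15″, digits 0–9): lon ⌊0.06131/0.00833333⌋ = 7; lat ⌊0.02558/0.00416667⌋ = 6.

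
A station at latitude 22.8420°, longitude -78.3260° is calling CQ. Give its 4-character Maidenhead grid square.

Add 180° to longitude and 90° to latitude: 101.67, 112.84.
Field: lon ⌊101.67/20⌋ = 5 → F; lat ⌊112.84/10⌋ = 11 → L.
Square: lon ⌊1.67/2⌋ = 0; lat ⌊2.84/1⌋ = 2.

FL02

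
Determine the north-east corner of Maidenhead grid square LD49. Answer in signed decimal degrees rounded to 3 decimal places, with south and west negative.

-50.000, 50.000

Field L=11, D=3: +11·20° lon, +3·10° lat → SW at lon 40°, lat -60°.
Square 4, 9: +4·2° lon, +9·1° lat → SW at lon 48°, lat -51°.
Cell spans 2° lon × 1° lat. NE corner is SW corner plus one full cell.
latitude -50.000, longitude 50.000.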